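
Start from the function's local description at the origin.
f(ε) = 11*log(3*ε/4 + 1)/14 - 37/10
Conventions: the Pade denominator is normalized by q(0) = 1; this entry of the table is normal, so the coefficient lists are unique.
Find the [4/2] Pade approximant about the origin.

The Pade approximant has numerator coefficients [-37/10, -871/280, -5199/11200, 99/4480, -99/71680]; denominator coefficients [1, 1, 9/40].

Taylor coefficients needed (expand at 0): a_0 = -37/10, a_1 = 33/56, a_2 = -99/448, a_3 = 99/896, a_4 = -891/14336, a_5 = 2673/71680, a_6 = -2673/114688.
Write the denominator as Q(ε) = 1 + q1*ε + q2*ε^2. Requiring Q*f - P = O(ε^7) with deg P <= 4 kills the coefficients of ε^5..ε^6 in Q*f:
  ε^5: a_5 + q1*a_4 + q2*a_3 = 0, i.e. 2673/71680 + (-891/14336)*q1 + (99/896)*q2 = 0.
  ε^6: a_6 + q1*a_5 + q2*a_4 = 0, i.e. -2673/114688 + (2673/71680)*q1 + (-891/14336)*q2 = 0.
Solving this linear system: q1 = 1, q2 = 9/40.
The numerator is Q*f truncated at degree 4: P0 = a_0 = -37/10; P1 = a_1 + q1*a_0 = -871/280; P2 = a_2 + q1*a_1 + q2*a_0 = -5199/11200; P3 = a_3 + q1*a_2 + q2*a_1 = 99/4480; P4 = a_4 + q1*a_3 + q2*a_2 = -99/71680.


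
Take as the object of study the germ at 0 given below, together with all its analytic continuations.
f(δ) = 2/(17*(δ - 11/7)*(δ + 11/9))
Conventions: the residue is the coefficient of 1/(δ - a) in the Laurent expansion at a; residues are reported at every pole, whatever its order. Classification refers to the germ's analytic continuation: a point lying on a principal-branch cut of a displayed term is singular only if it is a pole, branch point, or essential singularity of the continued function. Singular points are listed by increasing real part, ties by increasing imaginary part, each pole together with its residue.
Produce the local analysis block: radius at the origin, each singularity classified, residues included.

Denominator factor (δ + 11/9): pole of order 1 at -11/9, modulus 11/9.
Denominator factor (δ - 11/7): pole of order 1 at 11/7, modulus 11/7.
The radius of convergence is the smallest modulus among the singular points: 11/9.
At the order-1 pole -11/9 set g(δ) = (δ - (-11/9))*f(δ) = 2/(17*(δ - 11/7)).
Simple pole: residue = g(a) at a = -11/9, which is -63/1496.
At the order-1 pole 11/7 set g(δ) = (δ - (11/7))*f(δ) = 2/(17*(δ + 11/9)).
Simple pole: residue = g(a) at a = 11/7, which is 63/1496.
List the singular points by increasing real part (a conjugate pair: the negative imaginary part first).

Radius of convergence at 0: 11/9.
At -11/9: a pole of order 1; residue -63/1496.
At 11/7: a pole of order 1; residue 63/1496.


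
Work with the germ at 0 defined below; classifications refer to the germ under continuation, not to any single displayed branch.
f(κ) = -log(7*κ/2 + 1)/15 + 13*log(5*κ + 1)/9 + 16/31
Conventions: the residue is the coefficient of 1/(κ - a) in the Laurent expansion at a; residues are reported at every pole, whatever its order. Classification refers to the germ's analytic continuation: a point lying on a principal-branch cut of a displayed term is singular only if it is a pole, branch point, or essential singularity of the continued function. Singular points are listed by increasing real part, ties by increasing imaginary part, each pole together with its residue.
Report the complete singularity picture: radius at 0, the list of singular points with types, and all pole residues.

Radius of convergence at 0: 1/5.
At -2/7: a logarithmic branch point.
At -1/5: a logarithmic branch point.

Branch term (-1/15)*log(1 - κ/(-2/7)): its argument vanishes at κ = -2/7, a logarithmic branch point, modulus 2/7.
Branch term (13/9)*log(1 - κ/(-1/5)): its argument vanishes at κ = -1/5, a logarithmic branch point, modulus 1/5.
The radius of convergence is the smallest modulus among the singular points: 1/5.
List the singular points by increasing real part (a conjugate pair: the negative imaginary part first).


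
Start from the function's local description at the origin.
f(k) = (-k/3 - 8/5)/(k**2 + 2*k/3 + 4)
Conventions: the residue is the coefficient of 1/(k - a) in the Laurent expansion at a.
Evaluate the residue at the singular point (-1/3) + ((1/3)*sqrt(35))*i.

The factor k**2 + 2*k/3 + 4 splits as (k - a)(k - a') with a = (-1/3) + ((1/3)*sqrt(35))*i, a' = (-1/3) - ((1/3)*sqrt(35))*i. At the order-1 pole a set g(k) = (k - a)*f(k) = [-k/3 - 8/5] / (k - a').
Simple pole: residue = g(a) at a = (-1/3) + ((1/3)*sqrt(35))*i, which is (-1/6) + ((67/1050)*sqrt(35))*i.

The residue is (-1/6) + ((67/1050)*sqrt(35))*i.


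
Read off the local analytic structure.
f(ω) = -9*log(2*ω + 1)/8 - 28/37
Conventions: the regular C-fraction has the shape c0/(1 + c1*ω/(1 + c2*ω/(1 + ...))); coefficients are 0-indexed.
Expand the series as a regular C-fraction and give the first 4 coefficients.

Taylor coefficients (expand at 0): a_0 = -28/37, a_1 = -9/4, a_2 = 9/4, a_3 = -3.
c0 = a_0 = -28/37. Peel one level at a time: if S = 1 + c*ω/S' with S'(0) = 1, then c is the ω-coefficient of S and S' = c*ω/(S - 1).
S_1 = c0/f = 1 + (-333/112)*ω + (148185/12544)*ω^2 + ...; c1 = -333/112.
S_2 = c1*ω/(S_1 - 1) = 1 + (445/112)*ω + (-1/3)*ω^2 + ...; c2 = 445/112.
S_3 = c2*ω/(S_2 - 1) = 1 + (112/1335)*ω + ...; c3 = 112/1335.

The regular C-fraction coefficients are [-28/37, -333/112, 445/112, 112/1335].


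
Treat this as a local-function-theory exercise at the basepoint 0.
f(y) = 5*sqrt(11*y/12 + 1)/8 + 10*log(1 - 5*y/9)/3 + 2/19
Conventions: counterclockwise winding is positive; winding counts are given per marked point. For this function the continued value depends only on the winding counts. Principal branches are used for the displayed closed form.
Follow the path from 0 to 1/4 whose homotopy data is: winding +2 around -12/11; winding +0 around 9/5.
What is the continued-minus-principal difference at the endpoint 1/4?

The rational part is single-valued and drops out of the difference; each branch term changes only by its own monodromy.
(5/8)*sqrt(1 - y/(-12/11)): winding +2 is even, the square root returns to the same sheet, contribution 0.
(10/3)*log(1 - y/(9/5)): winding 0 around 9/5, so this term returns to its principal value, contribution 0.
Summing the contributions at y = 1/4 gives 0.

Continued minus principal equals 0.


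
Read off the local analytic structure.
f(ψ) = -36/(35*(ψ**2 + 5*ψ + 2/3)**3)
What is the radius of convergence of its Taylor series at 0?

The radius of convergence is 5/2 - (1/6)*sqrt(201).

Denominator factor (ψ**2 + 5*ψ + 2/3)^3: discriminant 67/3, real irrational roots -5/2 + (1/6)*sqrt(201) and -5/2 - (1/6)*sqrt(201); poles of order 3, moduli 5/2 - (1/6)*sqrt(201) and 5/2 + (1/6)*sqrt(201).
The radius of convergence is the smallest modulus among the singular points: 5/2 - (1/6)*sqrt(201).


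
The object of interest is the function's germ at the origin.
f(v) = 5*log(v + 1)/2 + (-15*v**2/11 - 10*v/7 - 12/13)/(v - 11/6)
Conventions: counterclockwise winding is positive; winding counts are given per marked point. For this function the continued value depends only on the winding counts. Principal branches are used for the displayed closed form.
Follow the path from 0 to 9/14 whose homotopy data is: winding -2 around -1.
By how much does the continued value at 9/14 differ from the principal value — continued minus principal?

The rational part is single-valued and drops out of the difference; each branch term changes only by its own monodromy.
(5/2)*log(1 - v/(-1)): each positive loop around -1 adds 2*pi*i to the log, so winding -2 contributes (5/2)*(-2)*2*pi*i = -(10)*pi*i.
Summing the contributions at v = 9/14 gives -(10)*pi*i.

Continued minus principal equals -(10)*pi*i.


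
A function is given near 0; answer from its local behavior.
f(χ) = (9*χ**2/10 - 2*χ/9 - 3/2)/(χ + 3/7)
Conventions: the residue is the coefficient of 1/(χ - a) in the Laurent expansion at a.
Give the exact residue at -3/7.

The residue is -911/735.

At the order-1 pole -3/7 set g(χ) = (χ - (-3/7))*f(χ) = 9*χ**2/10 - 2*χ/9 - 3/2.
Simple pole: residue = g(a) at a = -3/7, which is -911/735.


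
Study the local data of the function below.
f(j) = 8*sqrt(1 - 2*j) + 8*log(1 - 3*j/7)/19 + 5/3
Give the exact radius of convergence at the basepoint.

Branch term (8)*sqrt(1 - j/(1/2)): its argument vanishes at j = 1/2, a square-root branch point, modulus 1/2.
Branch term (8/19)*log(1 - j/(7/3)): its argument vanishes at j = 7/3, a logarithmic branch point, modulus 7/3.
The radius of convergence is the smallest modulus among the singular points: 1/2.

The radius of convergence is 1/2.


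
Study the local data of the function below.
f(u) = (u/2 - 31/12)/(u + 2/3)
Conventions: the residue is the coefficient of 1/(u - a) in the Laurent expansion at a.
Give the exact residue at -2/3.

At the order-1 pole -2/3 set g(u) = (u - (-2/3))*f(u) = u/2 - 31/12.
Simple pole: residue = g(a) at a = -2/3, which is -35/12.

The residue is -35/12.


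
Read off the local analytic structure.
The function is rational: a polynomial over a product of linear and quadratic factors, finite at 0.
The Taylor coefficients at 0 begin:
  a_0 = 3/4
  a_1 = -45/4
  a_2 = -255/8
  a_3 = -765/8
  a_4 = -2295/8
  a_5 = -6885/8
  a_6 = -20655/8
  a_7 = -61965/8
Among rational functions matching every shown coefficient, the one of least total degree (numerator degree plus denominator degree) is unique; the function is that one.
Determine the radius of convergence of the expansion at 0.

The radius of convergence is 1/3.

No rational of total degree below 3 reproduces all 8 coefficients; solving the [2/1] Pade equations on them gives f(y) = (-5*y**2/8 + 9*y/2 - 1/4)/(y - 1/3), whose expansion matches every shown term.
Denominator factor (y - 1/3): pole of order 1 at 1/3, modulus 1/3.
The radius of convergence is the smallest modulus among the singular points: 1/3.


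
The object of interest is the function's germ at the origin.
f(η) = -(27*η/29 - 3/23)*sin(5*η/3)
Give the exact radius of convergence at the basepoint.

The radius of convergence is infinite.

The factor -sin(5*η/3) is entire and contributes no finite singular point.
The polynomial part has no poles.
No finite singular points: the Taylor series at 0 converges everywhere.


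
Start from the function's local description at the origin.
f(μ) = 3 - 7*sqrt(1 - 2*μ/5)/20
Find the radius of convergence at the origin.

Branch term (-7/20)*sqrt(1 - μ/(5/2)): its argument vanishes at μ = 5/2, a square-root branch point, modulus 5/2.
The radius of convergence is the smallest modulus among the singular points: 5/2.

The radius of convergence is 5/2.


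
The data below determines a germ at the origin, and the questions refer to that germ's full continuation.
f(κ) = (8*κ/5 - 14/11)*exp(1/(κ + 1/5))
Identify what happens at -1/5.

The point is an essential singularity.

The exponent 1/(κ - (-1/5)) has a pole at -1/5, so exp(1/(κ - (-1/5))) takes every nonzero value near it: an essential singularity (not a pole of any order).


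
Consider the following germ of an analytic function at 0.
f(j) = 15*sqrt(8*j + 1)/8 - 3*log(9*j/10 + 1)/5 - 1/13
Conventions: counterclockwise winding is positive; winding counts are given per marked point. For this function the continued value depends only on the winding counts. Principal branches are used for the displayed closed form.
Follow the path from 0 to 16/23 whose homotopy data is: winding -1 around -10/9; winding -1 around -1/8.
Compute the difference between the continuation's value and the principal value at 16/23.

The rational part is single-valued and drops out of the difference; each branch term changes only by its own monodromy.
(-3/5)*log(1 - j/(-10/9)): each positive loop around -10/9 adds 2*pi*i to the log, so winding -1 contributes (-3/5)*(-1)*2*pi*i = (6/5)*pi*i.
(15/8)*sqrt(1 - j/(-1/8)): winding -1 is odd, the square root flips sign, contributing -2*(15/8)*sqrt(1 - (16/23)/(-1/8)) = -2*(15/8)*sqrt(151/23) = -(15/92)*sqrt(3473).
Summing the contributions at j = 16/23 gives (-(15/92)*sqrt(3473)) + ((6/5)*pi)*i.

Continued minus principal equals (-(15/92)*sqrt(3473)) + ((6/5)*pi)*i.


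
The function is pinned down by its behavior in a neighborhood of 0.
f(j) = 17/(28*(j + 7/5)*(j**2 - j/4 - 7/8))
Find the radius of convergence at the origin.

The radius of convergence is -1/8 + (1/8)*sqrt(57).

Denominator factor (j**2 - j/4 - 7/8): discriminant 57/16, real irrational roots 1/8 + (1/8)*sqrt(57) and 1/8 - (1/8)*sqrt(57); poles of order 1, moduli 1/8 + (1/8)*sqrt(57) and -1/8 + (1/8)*sqrt(57).
Denominator factor (j + 7/5): pole of order 1 at -7/5, modulus 7/5.
The radius of convergence is the smallest modulus among the singular points: -1/8 + (1/8)*sqrt(57).


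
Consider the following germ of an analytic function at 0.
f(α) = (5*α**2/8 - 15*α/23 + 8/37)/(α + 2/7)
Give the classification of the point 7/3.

Denominator factors: α + 2/7 = 55/21 at α = 7/3 — none vanishes.
So the germ continues analytically to 7/3.

The point is a regular point.


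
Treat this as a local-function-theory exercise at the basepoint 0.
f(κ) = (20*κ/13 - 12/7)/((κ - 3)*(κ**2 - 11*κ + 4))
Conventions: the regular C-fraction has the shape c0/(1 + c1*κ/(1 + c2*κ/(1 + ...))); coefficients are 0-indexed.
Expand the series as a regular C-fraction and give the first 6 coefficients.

Taylor coefficients (expand at 0): a_0 = 1/7, a_1 = 341/1092, a_2 = 10433/13104, a_3 = 330605/157248, a_4 = 10528745/1886976, a_5 = 335524277/22643712.
c0 = a_0 = 1/7. Peel one level at a time: if S = 1 + c*κ/S' with S'(0) = 1, then c is the κ-coefficient of S and S' = c*κ/(S - 1).
S_1 = c0/f = 1 + (-341/156)*κ + (-4837/6084)*κ^2 + ...; c1 = -341/156.
S_2 = c1*κ/(S_1 - 1) = 1 + (-4837/13299)*κ + (-81017/348843)*κ^2 + ...; c2 = -4837/13299.
S_3 = c2*κ/(S_2 - 1) = 1 + (-1053221/1649417)*κ + (2457884/23396569)*κ^2 + ...; c3 = -1053221/1649417.
S_4 = c3*κ/(S_3 - 1) = 1 + (64472188/391879229)*κ + (64472188/6563754289)*κ^2 + ...; c4 = 64472188/391879229.
S_5 = c4*κ/(S_4 - 1) = 1 + (-4837/81017)*κ + ...; c5 = -4837/81017.

The regular C-fraction coefficients are [1/7, -341/156, -4837/13299, -1053221/1649417, 64472188/391879229, -4837/81017].


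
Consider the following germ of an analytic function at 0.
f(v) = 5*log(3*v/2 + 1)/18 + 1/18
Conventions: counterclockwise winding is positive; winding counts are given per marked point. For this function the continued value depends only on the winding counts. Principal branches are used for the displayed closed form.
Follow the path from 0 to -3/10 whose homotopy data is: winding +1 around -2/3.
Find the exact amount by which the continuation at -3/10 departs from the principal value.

The rational part is single-valued and drops out of the difference; each branch term changes only by its own monodromy.
(5/18)*log(1 - v/(-2/3)): each positive loop around -2/3 adds 2*pi*i to the log, so winding +1 contributes (5/18)*(1)*2*pi*i = (5/9)*pi*i.
Summing the contributions at v = -3/10 gives (5/9)*pi*i.

Continued minus principal equals (5/9)*pi*i.


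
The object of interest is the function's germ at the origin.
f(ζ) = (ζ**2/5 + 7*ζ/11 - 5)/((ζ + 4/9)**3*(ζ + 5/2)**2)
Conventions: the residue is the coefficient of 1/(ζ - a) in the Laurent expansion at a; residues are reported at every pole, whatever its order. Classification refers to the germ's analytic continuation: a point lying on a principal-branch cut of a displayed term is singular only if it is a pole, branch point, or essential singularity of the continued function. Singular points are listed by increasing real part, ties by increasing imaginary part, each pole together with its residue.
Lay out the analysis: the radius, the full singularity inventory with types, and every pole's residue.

Denominator factor (ζ + 4/9)^3: pole of order 3 at -4/9, modulus 4/9.
Denominator factor (ζ + 5/2)^2: pole of order 2 at -5/2, modulus 5/2.
The radius of convergence is the smallest modulus among the singular points: 4/9.
At the order-2 pole -5/2 set g(ζ) = (ζ - (-5/2))^2*f(ζ) = (ζ**2/5 + 7*ζ/11 - 5)/(ζ + 4/9)**3.
Order-2 pole: residue = g'(a); g'(-5/2) = 19365156/20615771, so the residue is 19365156/20615771.
At the order-3 pole -4/9 set g(ζ) = (ζ - (-4/9))^3*f(ζ) = (ζ**2/5 + 7*ζ/11 - 5)/(ζ + 5/2)**2.
Order-3 pole: residue = g''(a)/2; g''(-4/9) = -38730312/20615771, so the residue is -19365156/20615771.
List the singular points by increasing real part (a conjugate pair: the negative imaginary part first).

Radius of convergence at 0: 4/9.
At -5/2: a pole of order 2; residue 19365156/20615771.
At -4/9: a pole of order 3; residue -19365156/20615771.


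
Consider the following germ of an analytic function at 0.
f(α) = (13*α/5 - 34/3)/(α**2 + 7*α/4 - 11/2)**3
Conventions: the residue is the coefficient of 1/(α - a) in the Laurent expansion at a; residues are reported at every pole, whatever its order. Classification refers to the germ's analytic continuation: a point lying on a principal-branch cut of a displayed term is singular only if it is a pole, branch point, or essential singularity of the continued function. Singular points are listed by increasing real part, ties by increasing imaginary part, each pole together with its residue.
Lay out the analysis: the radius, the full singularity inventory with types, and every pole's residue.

Radius of convergence at 0: -7/8 + (1/8)*sqrt(401).
At -7/8 - (1/8)*sqrt(401): a pole of order 3; residue (418048/322406005)*sqrt(401).
At -7/8 + (1/8)*sqrt(401): a pole of order 3; residue -(418048/322406005)*sqrt(401).

Denominator factor (α**2 + 7*α/4 - 11/2)^3: discriminant 401/16, real irrational roots -7/8 + (1/8)*sqrt(401) and -7/8 - (1/8)*sqrt(401); poles of order 3, moduli -7/8 + (1/8)*sqrt(401) and 7/8 + (1/8)*sqrt(401).
The radius of convergence is the smallest modulus among the singular points: -7/8 + (1/8)*sqrt(401).
The factor α**2 + 7*α/4 - 11/2 splits as (α - a)(α - a') with a = -7/8 - (1/8)*sqrt(401), a' = -7/8 + (1/8)*sqrt(401). At the order-3 pole a set g(α) = (α - a)^3*f(α) = [13*α/5 - 34/3] / (α - a')^3.
Order-3 pole: residue = g''(a)/2; g''(-7/8 - (1/8)*sqrt(401)) = (836096/322406005)*sqrt(401), so the residue is (418048/322406005)*sqrt(401).
The factor α**2 + 7*α/4 - 11/2 splits as (α - a)(α - a') with a = -7/8 + (1/8)*sqrt(401), a' = -7/8 - (1/8)*sqrt(401). At the order-3 pole a set g(α) = (α - a)^3*f(α) = [13*α/5 - 34/3] / (α - a')^3.
Order-3 pole: residue = g''(a)/2; g''(-7/8 + (1/8)*sqrt(401)) = -(836096/322406005)*sqrt(401), so the residue is -(418048/322406005)*sqrt(401).
List the singular points by increasing real part (a conjugate pair: the negative imaginary part first).


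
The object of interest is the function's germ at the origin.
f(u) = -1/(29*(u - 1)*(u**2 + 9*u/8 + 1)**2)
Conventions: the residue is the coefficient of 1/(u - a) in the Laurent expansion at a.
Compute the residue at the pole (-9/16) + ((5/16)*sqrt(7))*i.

The factor u**2 + 9*u/8 + 1 splits as (u - a)(u - a') with a = (-9/16) + ((5/16)*sqrt(7))*i, a' = (-9/16) - ((5/16)*sqrt(7))*i. At the order-2 pole a set g(u) = (u - a)^2*f(u) = [-1/(29*(u - 1))] / (u - a')^2.
Order-2 pole: residue = g'(a); g'((-9/16) + ((5/16)*sqrt(7))*i) = (32/18125) - ((736/177625)*sqrt(7))*i, so the residue is (32/18125) - ((736/177625)*sqrt(7))*i.

The residue is (32/18125) - ((736/177625)*sqrt(7))*i.


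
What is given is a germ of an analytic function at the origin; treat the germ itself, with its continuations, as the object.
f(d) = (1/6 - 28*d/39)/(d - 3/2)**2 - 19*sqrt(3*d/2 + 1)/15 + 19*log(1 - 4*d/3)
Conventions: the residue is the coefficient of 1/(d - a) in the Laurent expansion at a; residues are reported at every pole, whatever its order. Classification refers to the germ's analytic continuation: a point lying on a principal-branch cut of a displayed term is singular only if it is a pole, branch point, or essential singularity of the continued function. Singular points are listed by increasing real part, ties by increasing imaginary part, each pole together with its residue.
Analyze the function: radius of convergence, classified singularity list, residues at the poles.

Denominator factor (d - 3/2)^2: pole of order 2 at 3/2, modulus 3/2.
Branch term (19)*log(1 - d/(3/4)): its argument vanishes at d = 3/4, a logarithmic branch point, modulus 3/4.
Branch term (-19/15)*sqrt(1 - d/(-2/3)): its argument vanishes at d = -2/3, a square-root branch point, modulus 2/3.
The radius of convergence is the smallest modulus among the singular points: 2/3.
The branch terms are analytic at 3/2 and contribute nothing to the residue; only the rational part matters.
At the order-2 pole 3/2 set g(d) = (d - (3/2))^2*(rational part) = 1/6 - 28*d/39.
Order-2 pole: residue = g'(a); g'(3/2) = -28/39, so the residue is -28/39.
List the singular points by increasing real part (a conjugate pair: the negative imaginary part first).

Radius of convergence at 0: 2/3.
At -2/3: an algebraic (square-root) branch point.
At 3/4: a logarithmic branch point.
At 3/2: a pole of order 2; residue -28/39.


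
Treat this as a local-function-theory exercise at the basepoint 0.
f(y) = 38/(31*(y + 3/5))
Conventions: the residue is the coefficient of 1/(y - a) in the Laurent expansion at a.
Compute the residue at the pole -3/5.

At the order-1 pole -3/5 set g(y) = (y - (-3/5))*f(y) = 38/31.
Simple pole: residue = g(a) at a = -3/5, which is 38/31.

The residue is 38/31.


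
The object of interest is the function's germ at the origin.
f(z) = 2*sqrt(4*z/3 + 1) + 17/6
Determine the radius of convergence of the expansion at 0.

Branch term (2)*sqrt(1 - z/(-3/4)): its argument vanishes at z = -3/4, a square-root branch point, modulus 3/4.
The radius of convergence is the smallest modulus among the singular points: 3/4.

The radius of convergence is 3/4.


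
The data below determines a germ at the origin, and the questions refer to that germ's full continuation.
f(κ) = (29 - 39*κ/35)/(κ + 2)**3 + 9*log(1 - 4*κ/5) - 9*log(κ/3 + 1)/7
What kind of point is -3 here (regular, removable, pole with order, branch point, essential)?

The point is a logarithmic branch point.

The term (-9/7)*log(1 - κ/(-3)) has argument 1 - -3/(-3) = 0 at -3: a logarithmic (infinitely-sheeted) branch point; the remaining terms are analytic or single-valued there.


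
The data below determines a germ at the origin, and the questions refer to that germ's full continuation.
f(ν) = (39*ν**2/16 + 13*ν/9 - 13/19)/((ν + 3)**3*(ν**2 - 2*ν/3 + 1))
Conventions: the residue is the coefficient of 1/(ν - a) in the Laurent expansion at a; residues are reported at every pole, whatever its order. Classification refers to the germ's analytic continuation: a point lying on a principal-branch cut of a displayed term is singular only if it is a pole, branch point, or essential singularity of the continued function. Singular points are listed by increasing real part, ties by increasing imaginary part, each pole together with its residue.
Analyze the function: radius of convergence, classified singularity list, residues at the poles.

Denominator factor (ν + 3)^3: pole of order 3 at -3, modulus 3.
Denominator factor (ν**2 - 2*ν/3 + 1): discriminant -32/9, complex-conjugate roots (1/3) + ((2/3)*sqrt(2))*i and (1/3) - ((2/3)*sqrt(2))*i; poles of order 1, moduli 1 and 1.
The radius of convergence is the smallest modulus among the singular points: 1.
At the order-3 pole -3 set g(ν) = (ν - (-3))^3*f(ν) = (39*ν**2/16 + 13*ν/9 - 13/19)/(ν**2 - 2*ν/3 + 1).
Order-3 pole: residue = g''(a)/2; g''(-3) = -317005/1772928, so the residue is -317005/3545856.
The factor ν**2 - 2*ν/3 + 1 splits as (ν - a)(ν - a') with a = (1/3) - ((2/3)*sqrt(2))*i, a' = (1/3) + ((2/3)*sqrt(2))*i. At the order-1 pole a set g(ν) = (ν - a)*f(ν) = [(39*ν**2/16 + 13*ν/9 - 13/19)/(ν + 3)**3] / (ν - a').
Simple pole: residue = g(a) at a = (1/3) - ((2/3)*sqrt(2))*i, which is (317005/7091712) + ((4771/746496)*sqrt(2))*i.
The factor ν**2 - 2*ν/3 + 1 splits as (ν - a)(ν - a') with a = (1/3) + ((2/3)*sqrt(2))*i, a' = (1/3) - ((2/3)*sqrt(2))*i. At the order-1 pole a set g(ν) = (ν - a)*f(ν) = [(39*ν**2/16 + 13*ν/9 - 13/19)/(ν + 3)**3] / (ν - a').
Simple pole: residue = g(a) at a = (1/3) + ((2/3)*sqrt(2))*i, which is (317005/7091712) - ((4771/746496)*sqrt(2))*i.
List the singular points by increasing real part (a conjugate pair: the negative imaginary part first).

Radius of convergence at 0: 1.
At -3: a pole of order 3; residue -317005/3545856.
At (1/3) - ((2/3)*sqrt(2))*i: a pole of order 1; residue (317005/7091712) + ((4771/746496)*sqrt(2))*i.
At (1/3) + ((2/3)*sqrt(2))*i: a pole of order 1; residue (317005/7091712) - ((4771/746496)*sqrt(2))*i.


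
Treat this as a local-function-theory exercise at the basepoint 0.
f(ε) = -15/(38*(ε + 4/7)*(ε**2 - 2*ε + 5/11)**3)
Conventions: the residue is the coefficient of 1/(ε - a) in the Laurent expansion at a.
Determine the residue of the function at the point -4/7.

At the order-1 pole -4/7 set g(ε) = (ε - (-4/7))*f(ε) = -15/(38*(ε**2 - 2*ε + 5/11)**3).
Simple pole: residue = g(a) at a = -4/7, which is -2348862285/42375990814.

The residue is -2348862285/42375990814.


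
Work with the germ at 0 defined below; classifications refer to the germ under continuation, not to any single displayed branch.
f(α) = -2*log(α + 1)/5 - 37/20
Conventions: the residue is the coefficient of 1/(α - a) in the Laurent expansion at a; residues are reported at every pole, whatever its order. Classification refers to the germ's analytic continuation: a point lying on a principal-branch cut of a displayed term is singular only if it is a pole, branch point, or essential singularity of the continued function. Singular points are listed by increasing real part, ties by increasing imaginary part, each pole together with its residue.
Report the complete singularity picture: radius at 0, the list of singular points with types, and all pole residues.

Radius of convergence at 0: 1.
At -1: a logarithmic branch point.

Branch term (-2/5)*log(1 - α/(-1)): its argument vanishes at α = -1, a logarithmic branch point, modulus 1.
The radius of convergence is the smallest modulus among the singular points: 1.


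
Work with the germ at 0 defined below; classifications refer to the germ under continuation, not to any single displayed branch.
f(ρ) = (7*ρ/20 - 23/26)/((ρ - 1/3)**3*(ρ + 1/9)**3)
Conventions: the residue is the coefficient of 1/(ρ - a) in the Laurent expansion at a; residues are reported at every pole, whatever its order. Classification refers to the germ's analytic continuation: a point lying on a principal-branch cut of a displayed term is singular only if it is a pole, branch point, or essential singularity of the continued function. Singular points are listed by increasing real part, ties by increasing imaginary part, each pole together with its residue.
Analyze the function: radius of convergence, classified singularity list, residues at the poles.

Radius of convergence at 0: 1/9.
At -1/9: a pole of order 3; residue 38952657/133120.
At 1/3: a pole of order 3; residue -38952657/133120.

Denominator factor (ρ - 1/3)^3: pole of order 3 at 1/3, modulus 1/3.
Denominator factor (ρ + 1/9)^3: pole of order 3 at -1/9, modulus 1/9.
The radius of convergence is the smallest modulus among the singular points: 1/9.
At the order-3 pole -1/9 set g(ρ) = (ρ - (-1/9))^3*f(ρ) = (7*ρ/20 - 23/26)/(ρ - 1/3)**3.
Order-3 pole: residue = g''(a)/2; g''(-1/9) = 38952657/66560, so the residue is 38952657/133120.
At the order-3 pole 1/3 set g(ρ) = (ρ - (1/3))^3*f(ρ) = (7*ρ/20 - 23/26)/(ρ + 1/9)**3.
Order-3 pole: residue = g''(a)/2; g''(1/3) = -38952657/66560, so the residue is -38952657/133120.
List the singular points by increasing real part (a conjugate pair: the negative imaginary part first).


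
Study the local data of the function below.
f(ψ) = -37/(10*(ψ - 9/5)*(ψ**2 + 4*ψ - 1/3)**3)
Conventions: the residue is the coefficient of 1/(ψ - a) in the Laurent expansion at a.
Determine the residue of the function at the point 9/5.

The residue is -3121875/871039024.

At the order-1 pole 9/5 set g(ψ) = (ψ - (9/5))*f(ψ) = -37/(10*(ψ**2 + 4*ψ - 1/3)**3).
Simple pole: residue = g(a) at a = 9/5, which is -3121875/871039024.


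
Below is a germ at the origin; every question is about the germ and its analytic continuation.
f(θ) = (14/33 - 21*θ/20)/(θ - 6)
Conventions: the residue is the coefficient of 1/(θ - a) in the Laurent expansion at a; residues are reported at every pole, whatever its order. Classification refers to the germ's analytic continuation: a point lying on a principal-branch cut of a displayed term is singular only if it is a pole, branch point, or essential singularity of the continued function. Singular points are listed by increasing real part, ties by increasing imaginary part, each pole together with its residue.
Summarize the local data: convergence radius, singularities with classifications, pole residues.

Radius of convergence at 0: 6.
At 6: a pole of order 1; residue -1939/330.

Denominator factor (θ - 6): pole of order 1 at 6, modulus 6.
The radius of convergence is the smallest modulus among the singular points: 6.
At the order-1 pole 6 set g(θ) = (θ - (6))*f(θ) = 14/33 - 21*θ/20.
Simple pole: residue = g(a) at a = 6, which is -1939/330.


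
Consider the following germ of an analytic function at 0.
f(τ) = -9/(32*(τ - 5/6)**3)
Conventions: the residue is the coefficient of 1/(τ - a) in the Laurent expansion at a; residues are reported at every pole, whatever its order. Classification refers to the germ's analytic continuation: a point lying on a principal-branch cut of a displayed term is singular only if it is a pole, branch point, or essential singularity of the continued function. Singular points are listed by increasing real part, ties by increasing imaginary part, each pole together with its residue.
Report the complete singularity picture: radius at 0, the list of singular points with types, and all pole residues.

Denominator factor (τ - 5/6)^3: pole of order 3 at 5/6, modulus 5/6.
The radius of convergence is the smallest modulus among the singular points: 5/6.
At the order-3 pole 5/6 set g(τ) = (τ - (5/6))^3*f(τ) = -9/32.
Order-3 pole: residue = g''(a)/2; g''(5/6) = 0, so the residue is 0.

Radius of convergence at 0: 5/6.
At 5/6: a pole of order 3; residue 0.


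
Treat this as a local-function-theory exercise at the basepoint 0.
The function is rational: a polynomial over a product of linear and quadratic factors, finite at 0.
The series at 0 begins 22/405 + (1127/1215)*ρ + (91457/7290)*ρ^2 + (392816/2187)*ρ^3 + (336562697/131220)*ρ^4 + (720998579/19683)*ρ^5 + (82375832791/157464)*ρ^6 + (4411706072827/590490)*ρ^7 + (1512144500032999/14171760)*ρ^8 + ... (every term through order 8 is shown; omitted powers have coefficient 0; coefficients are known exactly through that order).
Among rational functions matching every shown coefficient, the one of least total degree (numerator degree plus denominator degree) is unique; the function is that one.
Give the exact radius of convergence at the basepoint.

The radius of convergence is 4/3 - (1/33)*sqrt(1738).

No rational of total degree below 7 reproduces all 9 coefficients; solving the [2/5] Pade equations on them gives f(ρ) = (-3*ρ**2 + 10*ρ/11 + 4/15)/((ρ + 3)**3*(ρ**2 - 8*ρ/3 + 2/11)), whose expansion matches every shown term.
Denominator factor (ρ + 3)^3: pole of order 3 at -3, modulus 3.
Denominator factor (ρ**2 - 8*ρ/3 + 2/11): discriminant 632/99, real irrational roots 4/3 + (1/33)*sqrt(1738) and 4/3 - (1/33)*sqrt(1738); poles of order 1, moduli 4/3 + (1/33)*sqrt(1738) and 4/3 - (1/33)*sqrt(1738).
The radius of convergence is the smallest modulus among the singular points: 4/3 - (1/33)*sqrt(1738).


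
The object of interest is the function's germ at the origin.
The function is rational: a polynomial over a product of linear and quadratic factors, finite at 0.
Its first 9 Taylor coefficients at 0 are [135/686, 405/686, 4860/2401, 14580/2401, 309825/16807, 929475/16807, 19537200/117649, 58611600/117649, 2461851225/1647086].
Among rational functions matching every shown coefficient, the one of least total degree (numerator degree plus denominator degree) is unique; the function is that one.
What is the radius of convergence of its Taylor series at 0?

The radius of convergence is 1/3.

No rational of total degree below 7 reproduces all 9 coefficients; solving the [0/7] Pade equations on them gives f(ν) = 5/(6*(ν - 1/3)*(ν**2 - 7/3)**3), whose expansion matches every shown term.
Denominator factor (ν - 1/3): pole of order 1 at 1/3, modulus 1/3.
Denominator factor (ν**2 - 7/3)^3: discriminant 28/3, real irrational roots (1/3)*sqrt(21) and -(1/3)*sqrt(21); poles of order 3, moduli (1/3)*sqrt(21) and (1/3)*sqrt(21).
The radius of convergence is the smallest modulus among the singular points: 1/3.


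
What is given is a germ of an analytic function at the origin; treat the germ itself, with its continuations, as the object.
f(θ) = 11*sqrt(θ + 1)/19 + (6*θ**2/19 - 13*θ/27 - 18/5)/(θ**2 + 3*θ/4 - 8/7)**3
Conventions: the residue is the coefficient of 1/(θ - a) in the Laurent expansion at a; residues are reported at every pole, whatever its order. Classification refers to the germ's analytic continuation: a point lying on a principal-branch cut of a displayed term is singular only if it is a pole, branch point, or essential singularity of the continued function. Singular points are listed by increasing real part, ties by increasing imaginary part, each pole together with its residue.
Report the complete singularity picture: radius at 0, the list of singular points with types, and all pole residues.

Radius of convergence at 0: -3/8 + (5/56)*sqrt(161).
At -3/8 - (5/56)*sqrt(161): a pole of order 3; residue (301173376/10836234375)*sqrt(161).
At -1: an algebraic (square-root) branch point.
At -3/8 + (5/56)*sqrt(161): a pole of order 3; residue -(301173376/10836234375)*sqrt(161).

Denominator factor (θ**2 + 3*θ/4 - 8/7)^3: discriminant 575/112, real irrational roots -3/8 + (5/56)*sqrt(161) and -3/8 - (5/56)*sqrt(161); poles of order 3, moduli -3/8 + (5/56)*sqrt(161) and 3/8 + (5/56)*sqrt(161).
Branch term (11/19)*sqrt(1 - θ/(-1)): its argument vanishes at θ = -1, a square-root branch point, modulus 1.
The radius of convergence is the smallest modulus among the singular points: -3/8 + (5/56)*sqrt(161).
The branch term is analytic at -3/8 - (5/56)*sqrt(161) and contributes nothing to the residue; only the rational part matters.
The factor θ**2 + 3*θ/4 - 8/7 splits as (θ - a)(θ - a') with a = -3/8 - (5/56)*sqrt(161), a' = -3/8 + (5/56)*sqrt(161). At the order-3 pole a set g(θ) = (θ - a)^3*(rational part) = [6*θ**2/19 - 13*θ/27 - 18/5] / (θ - a')^3.
Order-3 pole: residue = g''(a)/2; g''(-3/8 - (5/56)*sqrt(161)) = (602346752/10836234375)*sqrt(161), so the residue is (301173376/10836234375)*sqrt(161).
The branch term is analytic at -3/8 + (5/56)*sqrt(161) and contributes nothing to the residue; only the rational part matters.
The factor θ**2 + 3*θ/4 - 8/7 splits as (θ - a)(θ - a') with a = -3/8 + (5/56)*sqrt(161), a' = -3/8 - (5/56)*sqrt(161). At the order-3 pole a set g(θ) = (θ - a)^3*(rational part) = [6*θ**2/19 - 13*θ/27 - 18/5] / (θ - a')^3.
Order-3 pole: residue = g''(a)/2; g''(-3/8 + (5/56)*sqrt(161)) = -(602346752/10836234375)*sqrt(161), so the residue is -(301173376/10836234375)*sqrt(161).
List the singular points by increasing real part (a conjugate pair: the negative imaginary part first).


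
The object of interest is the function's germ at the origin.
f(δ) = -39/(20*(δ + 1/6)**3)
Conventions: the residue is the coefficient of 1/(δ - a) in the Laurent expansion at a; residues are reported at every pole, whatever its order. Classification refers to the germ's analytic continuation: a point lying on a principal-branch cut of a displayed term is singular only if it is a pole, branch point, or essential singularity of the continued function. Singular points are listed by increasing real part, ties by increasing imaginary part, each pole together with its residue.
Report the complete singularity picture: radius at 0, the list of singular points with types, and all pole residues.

Denominator factor (δ + 1/6)^3: pole of order 3 at -1/6, modulus 1/6.
The radius of convergence is the smallest modulus among the singular points: 1/6.
At the order-3 pole -1/6 set g(δ) = (δ - (-1/6))^3*f(δ) = -39/20.
Order-3 pole: residue = g''(a)/2; g''(-1/6) = 0, so the residue is 0.

Radius of convergence at 0: 1/6.
At -1/6: a pole of order 3; residue 0.


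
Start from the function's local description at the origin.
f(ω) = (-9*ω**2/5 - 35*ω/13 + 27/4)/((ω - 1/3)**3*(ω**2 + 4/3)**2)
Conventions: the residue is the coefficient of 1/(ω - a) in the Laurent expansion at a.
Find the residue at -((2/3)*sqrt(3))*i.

The residue is (4309119/7425860) + ((396587421/237627520)*sqrt(3))*i.

The factor ω**2 + 4/3 splits as (ω - a)(ω - a') with a = -((2/3)*sqrt(3))*i, a' = ((2/3)*sqrt(3))*i. At the order-2 pole a set g(ω) = (ω - a)^2*f(ω) = [(-9*ω**2/5 - 35*ω/13 + 27/4)/(ω - 1/3)**3] / (ω - a')^2.
Order-2 pole: residue = g'(a); g'(-((2/3)*sqrt(3))*i) = (4309119/7425860) + ((396587421/237627520)*sqrt(3))*i, so the residue is (4309119/7425860) + ((396587421/237627520)*sqrt(3))*i.


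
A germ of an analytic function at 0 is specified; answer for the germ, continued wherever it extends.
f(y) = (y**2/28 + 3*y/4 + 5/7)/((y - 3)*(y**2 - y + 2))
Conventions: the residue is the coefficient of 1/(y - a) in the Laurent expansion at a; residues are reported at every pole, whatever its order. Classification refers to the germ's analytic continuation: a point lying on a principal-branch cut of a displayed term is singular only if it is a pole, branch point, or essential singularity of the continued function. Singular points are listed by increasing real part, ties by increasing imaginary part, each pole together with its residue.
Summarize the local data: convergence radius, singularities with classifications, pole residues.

Radius of convergence at 0: sqrt(2).
At (1/2) - ((1/2)*sqrt(7))*i: a pole of order 1; residue (-3/16) - ((17/784)*sqrt(7))*i.
At (1/2) + ((1/2)*sqrt(7))*i: a pole of order 1; residue (-3/16) + ((17/784)*sqrt(7))*i.
At 3: a pole of order 1; residue 23/56.

Denominator factor (y - 3): pole of order 1 at 3, modulus 3.
Denominator factor (y**2 - y + 2): discriminant -7, complex-conjugate roots (1/2) + ((1/2)*sqrt(7))*i and (1/2) - ((1/2)*sqrt(7))*i; poles of order 1, moduli sqrt(2) and sqrt(2).
The radius of convergence is the smallest modulus among the singular points: sqrt(2).
The factor y**2 - y + 2 splits as (y - a)(y - a') with a = (1/2) - ((1/2)*sqrt(7))*i, a' = (1/2) + ((1/2)*sqrt(7))*i. At the order-1 pole a set g(y) = (y - a)*f(y) = [(y**2/28 + 3*y/4 + 5/7)/(y - 3)] / (y - a').
Simple pole: residue = g(a) at a = (1/2) - ((1/2)*sqrt(7))*i, which is (-3/16) - ((17/784)*sqrt(7))*i.
The factor y**2 - y + 2 splits as (y - a)(y - a') with a = (1/2) + ((1/2)*sqrt(7))*i, a' = (1/2) - ((1/2)*sqrt(7))*i. At the order-1 pole a set g(y) = (y - a)*f(y) = [(y**2/28 + 3*y/4 + 5/7)/(y - 3)] / (y - a').
Simple pole: residue = g(a) at a = (1/2) + ((1/2)*sqrt(7))*i, which is (-3/16) + ((17/784)*sqrt(7))*i.
At the order-1 pole 3 set g(y) = (y - (3))*f(y) = (y**2/28 + 3*y/4 + 5/7)/(y**2 - y + 2).
Simple pole: residue = g(a) at a = 3, which is 23/56.
List the singular points by increasing real part (a conjugate pair: the negative imaginary part first).


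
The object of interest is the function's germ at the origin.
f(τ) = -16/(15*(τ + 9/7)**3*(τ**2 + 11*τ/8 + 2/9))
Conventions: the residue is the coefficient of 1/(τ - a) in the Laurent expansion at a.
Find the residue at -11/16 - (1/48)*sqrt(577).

The factor τ**2 + 11*τ/8 + 2/9 splits as (τ - a)(τ - a') with a = -11/16 - (1/48)*sqrt(577), a' = -11/16 + (1/48)*sqrt(577). At the order-1 pole a set g(τ) = (τ - a)*f(τ) = [-16/(15*(τ + 9/7)**3)] / (τ - a').
Simple pole: residue = g(a) at a = -11/16 - (1/48)*sqrt(577), which is 155041290432/272199695 + (745894868544/31411844803)*sqrt(577).

The residue is 155041290432/272199695 + (745894868544/31411844803)*sqrt(577).
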